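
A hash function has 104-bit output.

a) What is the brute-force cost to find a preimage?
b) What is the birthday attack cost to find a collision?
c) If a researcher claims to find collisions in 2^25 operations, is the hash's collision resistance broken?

Step 1: Preimage resistance requires brute-force of 2^104 operations.
Step 2: Collision resistance (birthday bound) = 2^(104/2) = 2^52.
Step 3: The claimed attack costs 2^25 operations.
Step 4: Since 2^25 < 2^52, the claimed attack beats the generic birthday bound, so collision resistance is broken.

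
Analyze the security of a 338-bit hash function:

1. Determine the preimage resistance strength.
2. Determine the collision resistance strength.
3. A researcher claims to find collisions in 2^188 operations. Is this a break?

Step 1: Preimage resistance requires brute-force of 2^338 operations.
Step 2: Collision resistance (birthday bound) = 2^(338/2) = 2^169.
Step 3: The claimed attack costs 2^188 operations.
Step 4: Since 2^188 >= 2^169, the claimed attack is no faster than the generic birthday attack, so this does not break collision resistance.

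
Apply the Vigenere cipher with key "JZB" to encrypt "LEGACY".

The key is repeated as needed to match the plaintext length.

Step 1: Repeat key to match plaintext length:
  Plaintext: LEGACY
  Key:       JZBJZB
Step 2: Encrypt each letter:
  L(11) + J(9) = (11+9) mod 26 = 20 = U
  E(4) + Z(25) = (4+25) mod 26 = 3 = D
  G(6) + B(1) = (6+1) mod 26 = 7 = H
  A(0) + J(9) = (0+9) mod 26 = 9 = J
  C(2) + Z(25) = (2+25) mod 26 = 1 = B
  Y(24) + B(1) = (24+1) mod 26 = 25 = Z
Ciphertext: UDHJBZ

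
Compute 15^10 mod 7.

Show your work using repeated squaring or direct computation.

Step 1: Compute 15^10 mod 7 step by step, reducing modulo 7 at each step.
  15^1 mod 7 = 1
  15^2 mod 7 = (1 * 15) mod 7 = 1
  15^3 mod 7 = (1 * 15) mod 7 = 1
  15^4 mod 7 = (1 * 15) mod 7 = 1
  15^5 mod 7 = (1 * 15) mod 7 = 1
  15^6 mod 7 = (1 * 15) mod 7 = 1
  15^7 mod 7 = (1 * 15) mod 7 = 1
  15^8 mod 7 = (1 * 15) mod 7 = 1
  15^9 mod 7 = (1 * 15) mod 7 = 1
  15^10 mod 7 = (1 * 15) mod 7 = 1
Step 2: Result = 1.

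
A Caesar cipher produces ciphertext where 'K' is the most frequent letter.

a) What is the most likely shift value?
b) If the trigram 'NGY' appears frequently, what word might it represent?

Step 1: In English, 'E' is the most frequent letter (12.7%).
Step 2: The most frequent ciphertext letter is 'K' (position 10).
Step 3: Shift = (10 - 4) mod 26 = 6.
Step 4: Decrypt 'NGY' by shifting back 6:
  N -> H
  G -> A
  Y -> S
Step 5: 'NGY' decrypts to 'HAS'.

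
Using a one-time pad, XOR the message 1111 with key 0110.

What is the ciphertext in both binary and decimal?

Step 1: Write out the XOR operation bit by bit:
  Message: 1111
  Key:     0110
  XOR:     1001
Step 2: Convert to decimal: 1001 = 9.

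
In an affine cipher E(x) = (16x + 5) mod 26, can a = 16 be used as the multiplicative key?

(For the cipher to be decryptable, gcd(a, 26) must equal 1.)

Step 1: Compute gcd(16, 26).
Step 2: gcd(16, 26) = 2.
Since gcd = 2 != 1, 16 shares a common factor with 26, so it cannot be used.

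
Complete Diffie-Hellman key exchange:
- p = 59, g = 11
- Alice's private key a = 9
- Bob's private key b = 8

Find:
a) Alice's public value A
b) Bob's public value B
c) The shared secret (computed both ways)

Step 1: A = g^a mod p = 11^9 mod 59 = 6.
Step 2: B = g^b mod p = 11^8 mod 59 = 22.
Step 3: Alice computes s = B^a mod p = 22^9 mod 59 = 4.
Step 4: Bob computes s = A^b mod p = 6^8 mod 59 = 4.
Both sides agree: shared secret = 4.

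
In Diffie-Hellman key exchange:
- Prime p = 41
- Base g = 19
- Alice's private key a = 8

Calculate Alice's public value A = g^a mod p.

Step 1: A = g^a mod p = 19^8 mod 41.
  19^1 mod 41 = 19
  19^2 mod 41 = (19 * 19) mod 41 = 33
  19^3 mod 41 = (33 * 19) mod 41 = 12
  19^4 mod 41 = (12 * 19) mod 41 = 23
  19^5 mod 41 = (23 * 19) mod 41 = 27
  19^6 mod 41 = (27 * 19) mod 41 = 21
  19^7 mod 41 = (21 * 19) mod 41 = 30
  19^8 mod 41 = (30 * 19) mod 41 = 37
Result: A = 37.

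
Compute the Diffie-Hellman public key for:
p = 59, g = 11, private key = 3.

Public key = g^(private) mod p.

Step 1: A = g^a mod p = 11^3 mod 59.
  11^1 mod 59 = 11
  11^2 mod 59 = (11 * 11) mod 59 = 3
  11^3 mod 59 = (3 * 11) mod 59 = 33
Result: A = 33.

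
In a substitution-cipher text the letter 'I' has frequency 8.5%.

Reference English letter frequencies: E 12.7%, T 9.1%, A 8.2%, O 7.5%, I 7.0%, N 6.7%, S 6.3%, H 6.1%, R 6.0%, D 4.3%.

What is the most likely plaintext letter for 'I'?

Step 1: The observed frequency is 8.5%.
Step 2: Compare with English frequencies:
  E: 12.7% (difference: 4.2%)
  T: 9.1% (difference: 0.6%)
  A: 8.2% (difference: 0.3%) <-- closest
  O: 7.5% (difference: 1.0%)
  I: 7.0% (difference: 1.5%)
  N: 6.7% (difference: 1.8%)
  S: 6.3% (difference: 2.2%)
  H: 6.1% (difference: 2.4%)
  R: 6.0% (difference: 2.5%)
  D: 4.3% (difference: 4.2%)
Step 3: 'I' most likely represents 'A' (frequency 8.2%).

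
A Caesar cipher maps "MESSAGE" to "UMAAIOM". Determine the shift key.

Step 1: Compare first letters: M (position 12) -> U (position 20).
Step 2: Shift = (20 - 12) mod 26 = 8.
The shift value is 8.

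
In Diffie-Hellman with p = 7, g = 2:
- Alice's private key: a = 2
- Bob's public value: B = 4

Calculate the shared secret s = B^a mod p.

Step 1: s = B^a mod p = 4^2 mod 7.
  4^1 mod 7 = 4
  4^2 mod 7 = (4 * 4) mod 7 = 2
Result: shared secret = 2.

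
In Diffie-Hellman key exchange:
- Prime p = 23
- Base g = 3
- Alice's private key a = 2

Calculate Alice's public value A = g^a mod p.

Step 1: A = g^a mod p = 3^2 mod 23.
  3^1 mod 23 = 3
  3^2 mod 23 = (3 * 3) mod 23 = 9
Result: A = 9.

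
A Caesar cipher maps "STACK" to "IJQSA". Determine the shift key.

Step 1: Compare first letters: S (position 18) -> I (position 8).
Step 2: Shift = (8 - 18) mod 26 = 16.
The shift value is 16.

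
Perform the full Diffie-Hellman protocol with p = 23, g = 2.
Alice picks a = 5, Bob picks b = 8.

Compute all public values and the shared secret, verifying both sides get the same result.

Step 1: A = g^a mod p = 2^5 mod 23 = 9.
Step 2: B = g^b mod p = 2^8 mod 23 = 3.
Step 3: Alice computes s = B^a mod p = 3^5 mod 23 = 13.
Step 4: Bob computes s = A^b mod p = 9^8 mod 23 = 13.
Both sides agree: shared secret = 13.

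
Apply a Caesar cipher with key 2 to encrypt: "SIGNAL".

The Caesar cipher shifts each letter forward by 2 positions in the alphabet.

Step 1: For each letter, shift forward by 2 positions (mod 26).
  S (position 18) -> position (18+2) mod 26 = 20 -> U
  I (position 8) -> position (8+2) mod 26 = 10 -> K
  G (position 6) -> position (6+2) mod 26 = 8 -> I
  N (position 13) -> position (13+2) mod 26 = 15 -> P
  A (position 0) -> position (0+2) mod 26 = 2 -> C
  L (position 11) -> position (11+2) mod 26 = 13 -> N
Result: UKIPCN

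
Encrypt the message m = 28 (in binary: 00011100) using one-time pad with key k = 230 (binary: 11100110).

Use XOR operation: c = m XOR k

Step 1: Write out the XOR operation bit by bit:
  Message: 00011100
  Key:     11100110
  XOR:     11111010
Step 2: Convert to decimal: 11111010 = 250.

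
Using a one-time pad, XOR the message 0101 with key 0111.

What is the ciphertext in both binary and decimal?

Step 1: Write out the XOR operation bit by bit:
  Message: 0101
  Key:     0111
  XOR:     0010
Step 2: Convert to decimal: 0010 = 2.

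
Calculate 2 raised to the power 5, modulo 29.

Step 1: Compute 2^5 mod 29 step by step, reducing modulo 29 at each step.
  2^1 mod 29 = 2
  2^2 mod 29 = (2 * 2) mod 29 = 4
  2^3 mod 29 = (4 * 2) mod 29 = 8
  2^4 mod 29 = (8 * 2) mod 29 = 16
  2^5 mod 29 = (16 * 2) mod 29 = 3
Step 2: Result = 3.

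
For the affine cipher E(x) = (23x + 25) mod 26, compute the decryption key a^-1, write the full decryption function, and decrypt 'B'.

Step 1: Find a^-1, the modular inverse of 23 mod 26.
Step 2: We need 23 * a^-1 = 1 (mod 26).
Step 3: 23 * 17 = 391 = 15 * 26 + 1, so a^-1 = 17.
Step 4: D(y) = 17(y - 25) mod 26.
Step 5: Apply to 'B' (y = 1): D(1) = 17 * (1 - 25) mod 26 = 17 * -24 mod 26 = 8 -> 'I'.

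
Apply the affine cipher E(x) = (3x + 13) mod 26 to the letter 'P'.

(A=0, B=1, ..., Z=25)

Step 1: Convert 'P' to number: x = 15.
Step 2: E(15) = (3 * 15 + 13) mod 26 = 58 mod 26 = 6.
Step 3: Convert 6 back to letter: G.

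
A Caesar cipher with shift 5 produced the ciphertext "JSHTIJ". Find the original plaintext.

Step 1: Reverse the shift by subtracting 5 from each letter position.
  J (position 9) -> position (9-5) mod 26 = 4 -> E
  S (position 18) -> position (18-5) mod 26 = 13 -> N
  H (position 7) -> position (7-5) mod 26 = 2 -> C
  T (position 19) -> position (19-5) mod 26 = 14 -> O
  I (position 8) -> position (8-5) mod 26 = 3 -> D
  J (position 9) -> position (9-5) mod 26 = 4 -> E
Decrypted message: ENCODE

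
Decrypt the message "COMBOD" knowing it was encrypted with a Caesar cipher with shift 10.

Step 1: Reverse the shift by subtracting 10 from each letter position.
  C (position 2) -> position (2-10) mod 26 = 18 -> S
  O (position 14) -> position (14-10) mod 26 = 4 -> E
  M (position 12) -> position (12-10) mod 26 = 2 -> C
  B (position 1) -> position (1-10) mod 26 = 17 -> R
  O (position 14) -> position (14-10) mod 26 = 4 -> E
  D (position 3) -> position (3-10) mod 26 = 19 -> T
Decrypted message: SECRET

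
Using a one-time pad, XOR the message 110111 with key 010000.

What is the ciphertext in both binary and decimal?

Step 1: Write out the XOR operation bit by bit:
  Message: 110111
  Key:     010000
  XOR:     100111
Step 2: Convert to decimal: 100111 = 39.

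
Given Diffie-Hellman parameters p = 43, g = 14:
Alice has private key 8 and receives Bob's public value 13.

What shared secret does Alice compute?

Step 1: s = B^a mod p = 13^8 mod 43.
  13^1 mod 43 = 13
  13^2 mod 43 = (13 * 13) mod 43 = 40
  13^3 mod 43 = (40 * 13) mod 43 = 4
  13^4 mod 43 = (4 * 13) mod 43 = 9
  13^5 mod 43 = (9 * 13) mod 43 = 31
  13^6 mod 43 = (31 * 13) mod 43 = 16
  13^7 mod 43 = (16 * 13) mod 43 = 36
  13^8 mod 43 = (36 * 13) mod 43 = 38
Result: shared secret = 38.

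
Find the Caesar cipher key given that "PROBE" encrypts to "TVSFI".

Step 1: Compare first letters: P (position 15) -> T (position 19).
Step 2: Shift = (19 - 15) mod 26 = 4.
The shift value is 4.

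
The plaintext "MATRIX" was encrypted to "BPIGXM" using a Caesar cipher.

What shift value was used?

Step 1: Compare first letters: M (position 12) -> B (position 1).
Step 2: Shift = (1 - 12) mod 26 = 15.
The shift value is 15.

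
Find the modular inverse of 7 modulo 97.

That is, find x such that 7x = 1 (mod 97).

Step 1: We need x such that 7 * x = 1 (mod 97).
Step 2: Using the extended Euclidean algorithm or trial:
  7 * 14 = 98 = 1 * 97 + 1.
Step 3: Since 98 mod 97 = 1, the inverse is x = 14.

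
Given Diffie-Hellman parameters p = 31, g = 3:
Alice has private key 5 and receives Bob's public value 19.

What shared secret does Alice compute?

Step 1: s = B^a mod p = 19^5 mod 31.
  19^1 mod 31 = 19
  19^2 mod 31 = (19 * 19) mod 31 = 20
  19^3 mod 31 = (20 * 19) mod 31 = 8
  19^4 mod 31 = (8 * 19) mod 31 = 28
  19^5 mod 31 = (28 * 19) mod 31 = 5
Result: shared secret = 5.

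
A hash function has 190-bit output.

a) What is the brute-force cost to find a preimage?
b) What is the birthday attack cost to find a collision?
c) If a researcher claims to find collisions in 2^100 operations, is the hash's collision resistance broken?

Step 1: Preimage resistance requires brute-force of 2^190 operations.
Step 2: Collision resistance (birthday bound) = 2^(190/2) = 2^95.
Step 3: The claimed attack costs 2^100 operations.
Step 4: Since 2^100 >= 2^95, the claimed attack is no faster than the generic birthday attack, so this does not break collision resistance.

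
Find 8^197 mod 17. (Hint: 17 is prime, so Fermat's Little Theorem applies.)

Step 1: Since 17 is prime, by Fermat's Little Theorem: 8^16 = 1 (mod 17).
Step 2: Reduce exponent: 197 mod 16 = 5.
Step 3: So 8^197 = 8^5 (mod 17).
Step 4: 8^5 mod 17 = 9.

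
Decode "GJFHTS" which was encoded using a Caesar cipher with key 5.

Step 1: Reverse the shift by subtracting 5 from each letter position.
  G (position 6) -> position (6-5) mod 26 = 1 -> B
  J (position 9) -> position (9-5) mod 26 = 4 -> E
  F (position 5) -> position (5-5) mod 26 = 0 -> A
  H (position 7) -> position (7-5) mod 26 = 2 -> C
  T (position 19) -> position (19-5) mod 26 = 14 -> O
  S (position 18) -> position (18-5) mod 26 = 13 -> N
Decrypted message: BEACON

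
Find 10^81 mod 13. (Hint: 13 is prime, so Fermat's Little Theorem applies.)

Step 1: Since 13 is prime, by Fermat's Little Theorem: 10^12 = 1 (mod 13).
Step 2: Reduce exponent: 81 mod 12 = 9.
Step 3: So 10^81 = 10^9 (mod 13).
Step 4: 10^9 mod 13 = 12.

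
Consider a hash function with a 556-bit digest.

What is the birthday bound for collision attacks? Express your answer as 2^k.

Step 1: The birthday paradox gives collision probability ~50% after sqrt(2^n) = 2^(n/2) hashes.
Step 2: For 556-bit output: 2^(556/2) = 2^278.
Step 3: Approximately 2^278 hash computations needed.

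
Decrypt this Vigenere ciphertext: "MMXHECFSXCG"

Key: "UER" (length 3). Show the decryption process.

Step 1: Key 'UER' has length 3. Extended key: UERUERUERUE
Step 2: Decrypt each position:
  M(12) - U(20) = 18 = S
  M(12) - E(4) = 8 = I
  X(23) - R(17) = 6 = G
  H(7) - U(20) = 13 = N
  E(4) - E(4) = 0 = A
  C(2) - R(17) = 11 = L
  F(5) - U(20) = 11 = L
  S(18) - E(4) = 14 = O
  X(23) - R(17) = 6 = G
  C(2) - U(20) = 8 = I
  G(6) - E(4) = 2 = C
Plaintext: SIGNALLOGIC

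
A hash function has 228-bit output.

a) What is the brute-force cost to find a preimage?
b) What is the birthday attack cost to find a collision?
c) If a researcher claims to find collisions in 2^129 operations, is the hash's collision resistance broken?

Step 1: Preimage resistance requires brute-force of 2^228 operations.
Step 2: Collision resistance (birthday bound) = 2^(228/2) = 2^114.
Step 3: The claimed attack costs 2^129 operations.
Step 4: Since 2^129 >= 2^114, the claimed attack is no faster than the generic birthday attack, so this does not break collision resistance.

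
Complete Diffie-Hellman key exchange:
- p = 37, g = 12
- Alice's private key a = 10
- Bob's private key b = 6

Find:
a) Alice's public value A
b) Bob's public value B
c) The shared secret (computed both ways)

Step 1: A = g^a mod p = 12^10 mod 37 = 12.
Step 2: B = g^b mod p = 12^6 mod 37 = 10.
Step 3: Alice computes s = B^a mod p = 10^10 mod 37 = 10.
Step 4: Bob computes s = A^b mod p = 12^6 mod 37 = 10.
Both sides agree: shared secret = 10.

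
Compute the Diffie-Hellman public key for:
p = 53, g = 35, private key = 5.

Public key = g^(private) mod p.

Step 1: A = g^a mod p = 35^5 mod 53.
  35^1 mod 53 = 35
  35^2 mod 53 = (35 * 35) mod 53 = 6
  35^3 mod 53 = (6 * 35) mod 53 = 51
  35^4 mod 53 = (51 * 35) mod 53 = 36
  35^5 mod 53 = (36 * 35) mod 53 = 41
Result: A = 41.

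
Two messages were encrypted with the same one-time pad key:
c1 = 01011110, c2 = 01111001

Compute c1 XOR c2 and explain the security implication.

Step 1: c1 XOR c2 = (m1 XOR k) XOR (m2 XOR k).
Step 2: By XOR associativity/commutativity: = m1 XOR m2 XOR k XOR k = m1 XOR m2.
Step 3: 01011110 XOR 01111001 = 00100111 = 39.
Step 4: The key cancels out! An attacker learns m1 XOR m2 = 39, revealing the relationship between plaintexts.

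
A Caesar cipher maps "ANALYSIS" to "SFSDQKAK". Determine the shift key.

Step 1: Compare first letters: A (position 0) -> S (position 18).
Step 2: Shift = (18 - 0) mod 26 = 18.
The shift value is 18.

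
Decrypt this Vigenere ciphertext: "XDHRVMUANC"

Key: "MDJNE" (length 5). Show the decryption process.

Step 1: Key 'MDJNE' has length 5. Extended key: MDJNEMDJNE
Step 2: Decrypt each position:
  X(23) - M(12) = 11 = L
  D(3) - D(3) = 0 = A
  H(7) - J(9) = 24 = Y
  R(17) - N(13) = 4 = E
  V(21) - E(4) = 17 = R
  M(12) - M(12) = 0 = A
  U(20) - D(3) = 17 = R
  A(0) - J(9) = 17 = R
  N(13) - N(13) = 0 = A
  C(2) - E(4) = 24 = Y
Plaintext: LAYERARRAY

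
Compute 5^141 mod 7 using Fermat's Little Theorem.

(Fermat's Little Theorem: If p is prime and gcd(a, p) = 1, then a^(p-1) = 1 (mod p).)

Step 1: Since 7 is prime, by Fermat's Little Theorem: 5^6 = 1 (mod 7).
Step 2: Reduce exponent: 141 mod 6 = 3.
Step 3: So 5^141 = 5^3 (mod 7).
Step 4: 5^3 mod 7 = 6.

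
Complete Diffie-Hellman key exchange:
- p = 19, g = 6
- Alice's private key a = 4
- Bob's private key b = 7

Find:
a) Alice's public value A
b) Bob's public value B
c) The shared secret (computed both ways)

Step 1: A = g^a mod p = 6^4 mod 19 = 4.
Step 2: B = g^b mod p = 6^7 mod 19 = 9.
Step 3: Alice computes s = B^a mod p = 9^4 mod 19 = 6.
Step 4: Bob computes s = A^b mod p = 4^7 mod 19 = 6.
Both sides agree: shared secret = 6.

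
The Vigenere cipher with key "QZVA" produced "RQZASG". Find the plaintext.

Step 1: Extend key: QZVAQZ
Step 2: Decrypt each letter (c - k) mod 26:
  R(17) - Q(16) = (17-16) mod 26 = 1 = B
  Q(16) - Z(25) = (16-25) mod 26 = 17 = R
  Z(25) - V(21) = (25-21) mod 26 = 4 = E
  A(0) - A(0) = (0-0) mod 26 = 0 = A
  S(18) - Q(16) = (18-16) mod 26 = 2 = C
  G(6) - Z(25) = (6-25) mod 26 = 7 = H
Plaintext: BREACH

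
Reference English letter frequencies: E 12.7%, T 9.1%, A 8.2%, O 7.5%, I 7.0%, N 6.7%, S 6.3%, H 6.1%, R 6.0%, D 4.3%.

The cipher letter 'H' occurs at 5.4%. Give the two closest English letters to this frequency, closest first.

Step 1: Observed frequency of 'H' is 5.4%.
Step 2: Compute distances to each reference frequency and sort:
  R (6.0%): difference = 0.6% <-- BEST
  H (6.1%): difference = 0.7% <-- RUNNER-UP
  S (6.3%): difference = 0.9%
  D (4.3%): difference = 1.1%
  N (6.7%): difference = 1.3%
Step 3: Most likely is 'R' (6.0%, diff 0.6%); second most likely is 'H' (6.1%, diff 0.7%).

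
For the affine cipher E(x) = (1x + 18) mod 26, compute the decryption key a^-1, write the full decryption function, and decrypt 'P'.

Step 1: Find a^-1, the modular inverse of 1 mod 26.
Step 2: We need 1 * a^-1 = 1 (mod 26).
Step 3: 1 * 1 = 1 = 0 * 26 + 1, so a^-1 = 1.
Step 4: D(y) = 1(y - 18) mod 26.
Step 5: Apply to 'P' (y = 15): D(15) = 1 * (15 - 18) mod 26 = 1 * -3 mod 26 = 23 -> 'X'.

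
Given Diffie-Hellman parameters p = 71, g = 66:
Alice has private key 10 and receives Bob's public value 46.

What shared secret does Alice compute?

Step 1: s = B^a mod p = 46^10 mod 71.
  46^1 mod 71 = 46
  46^2 mod 71 = (46 * 46) mod 71 = 57
  46^3 mod 71 = (57 * 46) mod 71 = 66
  46^4 mod 71 = (66 * 46) mod 71 = 54
  46^5 mod 71 = (54 * 46) mod 71 = 70
  46^6 mod 71 = (70 * 46) mod 71 = 25
  46^7 mod 71 = (25 * 46) mod 71 = 14
  46^8 mod 71 = (14 * 46) mod 71 = 5
  46^9 mod 71 = (5 * 46) mod 71 = 17
  46^10 mod 71 = (17 * 46) mod 71 = 1
Result: shared secret = 1.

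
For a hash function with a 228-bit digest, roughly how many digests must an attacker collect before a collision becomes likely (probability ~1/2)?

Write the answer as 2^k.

Step 1: The birthday paradox gives collision probability ~50% after sqrt(2^n) = 2^(n/2) hashes.
Step 2: For 228-bit output: 2^(228/2) = 2^114.
Step 3: Approximately 2^114 hash computations needed.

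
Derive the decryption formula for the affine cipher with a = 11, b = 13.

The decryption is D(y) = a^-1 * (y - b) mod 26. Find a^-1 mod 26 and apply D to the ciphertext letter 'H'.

Step 1: Find a^-1, the modular inverse of 11 mod 26.
Step 2: We need 11 * a^-1 = 1 (mod 26).
Step 3: 11 * 19 = 209 = 8 * 26 + 1, so a^-1 = 19.
Step 4: D(y) = 19(y - 13) mod 26.
Step 5: Apply to 'H' (y = 7): D(7) = 19 * (7 - 13) mod 26 = 19 * -6 mod 26 = 16 -> 'Q'.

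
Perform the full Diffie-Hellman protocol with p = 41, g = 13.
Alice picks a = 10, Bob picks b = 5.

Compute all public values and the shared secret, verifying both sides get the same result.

Step 1: A = g^a mod p = 13^10 mod 41 = 9.
Step 2: B = g^b mod p = 13^5 mod 41 = 38.
Step 3: Alice computes s = B^a mod p = 38^10 mod 41 = 9.
Step 4: Bob computes s = A^b mod p = 9^5 mod 41 = 9.
Both sides agree: shared secret = 9.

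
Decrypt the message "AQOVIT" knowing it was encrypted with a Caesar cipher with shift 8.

Step 1: Reverse the shift by subtracting 8 from each letter position.
  A (position 0) -> position (0-8) mod 26 = 18 -> S
  Q (position 16) -> position (16-8) mod 26 = 8 -> I
  O (position 14) -> position (14-8) mod 26 = 6 -> G
  V (position 21) -> position (21-8) mod 26 = 13 -> N
  I (position 8) -> position (8-8) mod 26 = 0 -> A
  T (position 19) -> position (19-8) mod 26 = 11 -> L
Decrypted message: SIGNAL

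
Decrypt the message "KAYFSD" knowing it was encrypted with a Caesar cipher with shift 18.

Step 1: Reverse the shift by subtracting 18 from each letter position.
  K (position 10) -> position (10-18) mod 26 = 18 -> S
  A (position 0) -> position (0-18) mod 26 = 8 -> I
  Y (position 24) -> position (24-18) mod 26 = 6 -> G
  F (position 5) -> position (5-18) mod 26 = 13 -> N
  S (position 18) -> position (18-18) mod 26 = 0 -> A
  D (position 3) -> position (3-18) mod 26 = 11 -> L
Decrypted message: SIGNAL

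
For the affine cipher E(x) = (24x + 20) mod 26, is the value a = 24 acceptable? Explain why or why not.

Step 1: Compute gcd(24, 26).
Step 2: gcd(24, 26) = 2.
Since gcd = 2 != 1, 24 shares a common factor with 26, so it cannot be used.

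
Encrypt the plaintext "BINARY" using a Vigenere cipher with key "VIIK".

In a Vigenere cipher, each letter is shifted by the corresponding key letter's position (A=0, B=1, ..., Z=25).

Step 1: Repeat key to match plaintext length:
  Plaintext: BINARY
  Key:       VIIKVI
Step 2: Encrypt each letter:
  B(1) + V(21) = (1+21) mod 26 = 22 = W
  I(8) + I(8) = (8+8) mod 26 = 16 = Q
  N(13) + I(8) = (13+8) mod 26 = 21 = V
  A(0) + K(10) = (0+10) mod 26 = 10 = K
  R(17) + V(21) = (17+21) mod 26 = 12 = M
  Y(24) + I(8) = (24+8) mod 26 = 6 = G
Ciphertext: WQVKMG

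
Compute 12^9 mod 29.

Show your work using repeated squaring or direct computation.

Step 1: Compute 12^9 mod 29 step by step, reducing modulo 29 at each step.
  12^1 mod 29 = 12
  12^2 mod 29 = (12 * 12) mod 29 = 28
  12^3 mod 29 = (28 * 12) mod 29 = 17
  12^4 mod 29 = (17 * 12) mod 29 = 1
  12^5 mod 29 = (1 * 12) mod 29 = 12
  12^6 mod 29 = (12 * 12) mod 29 = 28
  12^7 mod 29 = (28 * 12) mod 29 = 17
  12^8 mod 29 = (17 * 12) mod 29 = 1
  12^9 mod 29 = (1 * 12) mod 29 = 12
Step 2: Result = 12.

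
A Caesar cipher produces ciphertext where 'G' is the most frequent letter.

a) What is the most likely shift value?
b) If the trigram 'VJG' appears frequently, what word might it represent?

Step 1: In English, 'E' is the most frequent letter (12.7%).
Step 2: The most frequent ciphertext letter is 'G' (position 6).
Step 3: Shift = (6 - 4) mod 26 = 2.
Step 4: Decrypt 'VJG' by shifting back 2:
  V -> T
  J -> H
  G -> E
Step 5: 'VJG' decrypts to 'THE'.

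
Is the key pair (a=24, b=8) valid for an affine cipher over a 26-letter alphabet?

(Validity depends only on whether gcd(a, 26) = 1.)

Step 1: Compute gcd(24, 26).
Step 2: gcd(24, 26) = 2.
Since gcd = 2 != 1, 24 shares a common factor with 26, so it cannot be used.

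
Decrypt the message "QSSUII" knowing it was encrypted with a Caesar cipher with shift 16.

Step 1: Reverse the shift by subtracting 16 from each letter position.
  Q (position 16) -> position (16-16) mod 26 = 0 -> A
  S (position 18) -> position (18-16) mod 26 = 2 -> C
  S (position 18) -> position (18-16) mod 26 = 2 -> C
  U (position 20) -> position (20-16) mod 26 = 4 -> E
  I (position 8) -> position (8-16) mod 26 = 18 -> S
  I (position 8) -> position (8-16) mod 26 = 18 -> S
Decrypted message: ACCESS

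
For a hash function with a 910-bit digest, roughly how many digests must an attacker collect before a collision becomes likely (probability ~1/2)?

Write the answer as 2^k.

Step 1: The birthday paradox gives collision probability ~50% after sqrt(2^n) = 2^(n/2) hashes.
Step 2: For 910-bit output: 2^(910/2) = 2^455.
Step 3: Approximately 2^455 hash computations needed.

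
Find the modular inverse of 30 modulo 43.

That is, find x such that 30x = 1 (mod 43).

Step 1: We need x such that 30 * x = 1 (mod 43).
Step 2: Using the extended Euclidean algorithm or trial:
  30 * 33 = 990 = 23 * 43 + 1.
Step 3: Since 990 mod 43 = 1, the inverse is x = 33.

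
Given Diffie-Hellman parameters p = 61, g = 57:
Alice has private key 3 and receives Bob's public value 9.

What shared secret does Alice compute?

Step 1: s = B^a mod p = 9^3 mod 61.
  9^1 mod 61 = 9
  9^2 mod 61 = (9 * 9) mod 61 = 20
  9^3 mod 61 = (20 * 9) mod 61 = 58
Result: shared secret = 58.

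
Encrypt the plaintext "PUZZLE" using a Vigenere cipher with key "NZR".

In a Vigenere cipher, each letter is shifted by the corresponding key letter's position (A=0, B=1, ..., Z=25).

Step 1: Repeat key to match plaintext length:
  Plaintext: PUZZLE
  Key:       NZRNZR
Step 2: Encrypt each letter:
  P(15) + N(13) = (15+13) mod 26 = 2 = C
  U(20) + Z(25) = (20+25) mod 26 = 19 = T
  Z(25) + R(17) = (25+17) mod 26 = 16 = Q
  Z(25) + N(13) = (25+13) mod 26 = 12 = M
  L(11) + Z(25) = (11+25) mod 26 = 10 = K
  E(4) + R(17) = (4+17) mod 26 = 21 = V
Ciphertext: CTQMKV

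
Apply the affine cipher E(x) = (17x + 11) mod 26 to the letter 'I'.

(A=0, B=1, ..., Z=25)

Step 1: Convert 'I' to number: x = 8.
Step 2: E(8) = (17 * 8 + 11) mod 26 = 147 mod 26 = 17.
Step 3: Convert 17 back to letter: R.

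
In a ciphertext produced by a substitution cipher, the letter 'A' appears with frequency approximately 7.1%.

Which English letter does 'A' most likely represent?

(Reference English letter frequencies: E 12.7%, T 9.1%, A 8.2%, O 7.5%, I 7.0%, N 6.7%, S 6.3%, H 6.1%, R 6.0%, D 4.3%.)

Step 1: The observed frequency is 7.1%.
Step 2: Compare with English frequencies:
  E: 12.7% (difference: 5.6%)
  T: 9.1% (difference: 2.0%)
  A: 8.2% (difference: 1.1%)
  O: 7.5% (difference: 0.4%)
  I: 7.0% (difference: 0.1%) <-- closest
  N: 6.7% (difference: 0.4%)
  S: 6.3% (difference: 0.8%)
  H: 6.1% (difference: 1.0%)
  R: 6.0% (difference: 1.1%)
  D: 4.3% (difference: 2.8%)
Step 3: 'A' most likely represents 'I' (frequency 7.0%).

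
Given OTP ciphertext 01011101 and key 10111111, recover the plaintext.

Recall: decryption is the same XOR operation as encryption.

Step 1: XOR ciphertext with key:
  Ciphertext: 01011101
  Key:        10111111
  XOR:        11100010
Step 2: Plaintext = 11100010 = 226 in decimal.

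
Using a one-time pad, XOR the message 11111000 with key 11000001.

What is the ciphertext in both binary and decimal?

Step 1: Write out the XOR operation bit by bit:
  Message: 11111000
  Key:     11000001
  XOR:     00111001
Step 2: Convert to decimal: 00111001 = 57.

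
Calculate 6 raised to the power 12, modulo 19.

Step 1: Compute 6^12 mod 19 step by step, reducing modulo 19 at each step.
  6^1 mod 19 = 6
  6^2 mod 19 = (6 * 6) mod 19 = 17
  6^3 mod 19 = (17 * 6) mod 19 = 7
  6^4 mod 19 = (7 * 6) mod 19 = 4
  6^5 mod 19 = (4 * 6) mod 19 = 5
  6^6 mod 19 = (5 * 6) mod 19 = 11
  6^7 mod 19 = (11 * 6) mod 19 = 9
  6^8 mod 19 = (9 * 6) mod 19 = 16
  6^9 mod 19 = (16 * 6) mod 19 = 1
  6^10 mod 19 = (1 * 6) mod 19 = 6
  6^11 mod 19 = (6 * 6) mod 19 = 17
  6^12 mod 19 = (17 * 6) mod 19 = 7
Step 2: Result = 7.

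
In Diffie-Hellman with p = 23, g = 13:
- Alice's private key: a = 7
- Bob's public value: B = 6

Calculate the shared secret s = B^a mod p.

Step 1: s = B^a mod p = 6^7 mod 23.
  6^1 mod 23 = 6
  6^2 mod 23 = (6 * 6) mod 23 = 13
  6^3 mod 23 = (13 * 6) mod 23 = 9
  6^4 mod 23 = (9 * 6) mod 23 = 8
  6^5 mod 23 = (8 * 6) mod 23 = 2
  6^6 mod 23 = (2 * 6) mod 23 = 12
  6^7 mod 23 = (12 * 6) mod 23 = 3
Result: shared secret = 3.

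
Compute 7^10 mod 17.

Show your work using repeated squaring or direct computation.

Step 1: Compute 7^10 mod 17 step by step, reducing modulo 17 at each step.
  7^1 mod 17 = 7
  7^2 mod 17 = (7 * 7) mod 17 = 15
  7^3 mod 17 = (15 * 7) mod 17 = 3
  7^4 mod 17 = (3 * 7) mod 17 = 4
  7^5 mod 17 = (4 * 7) mod 17 = 11
  7^6 mod 17 = (11 * 7) mod 17 = 9
  7^7 mod 17 = (9 * 7) mod 17 = 12
  7^8 mod 17 = (12 * 7) mod 17 = 16
  7^9 mod 17 = (16 * 7) mod 17 = 10
  7^10 mod 17 = (10 * 7) mod 17 = 2
Step 2: Result = 2.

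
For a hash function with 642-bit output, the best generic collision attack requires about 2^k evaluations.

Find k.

Step 1: The hash has a 642-bit output.
Step 2: Collision resistance means it should be infeasible to find any x != y with h(x) = h(y).
By the birthday bound, a generic collision search succeeds after about sqrt(2^642) = 2^(642/2) = 2^321 evaluations.
Step 3: Security level = 321 bits.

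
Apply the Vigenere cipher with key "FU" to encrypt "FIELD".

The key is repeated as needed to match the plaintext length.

Step 1: Repeat key to match plaintext length:
  Plaintext: FIELD
  Key:       FUFUF
Step 2: Encrypt each letter:
  F(5) + F(5) = (5+5) mod 26 = 10 = K
  I(8) + U(20) = (8+20) mod 26 = 2 = C
  E(4) + F(5) = (4+5) mod 26 = 9 = J
  L(11) + U(20) = (11+20) mod 26 = 5 = F
  D(3) + F(5) = (3+5) mod 26 = 8 = I
Ciphertext: KCJFI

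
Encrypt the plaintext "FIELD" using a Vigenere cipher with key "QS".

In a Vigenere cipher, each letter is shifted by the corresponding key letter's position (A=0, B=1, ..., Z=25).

Step 1: Repeat key to match plaintext length:
  Plaintext: FIELD
  Key:       QSQSQ
Step 2: Encrypt each letter:
  F(5) + Q(16) = (5+16) mod 26 = 21 = V
  I(8) + S(18) = (8+18) mod 26 = 0 = A
  E(4) + Q(16) = (4+16) mod 26 = 20 = U
  L(11) + S(18) = (11+18) mod 26 = 3 = D
  D(3) + Q(16) = (3+16) mod 26 = 19 = T
Ciphertext: VAUDT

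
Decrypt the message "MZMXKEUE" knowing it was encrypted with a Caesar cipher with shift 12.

Step 1: Reverse the shift by subtracting 12 from each letter position.
  M (position 12) -> position (12-12) mod 26 = 0 -> A
  Z (position 25) -> position (25-12) mod 26 = 13 -> N
  M (position 12) -> position (12-12) mod 26 = 0 -> A
  X (position 23) -> position (23-12) mod 26 = 11 -> L
  K (position 10) -> position (10-12) mod 26 = 24 -> Y
  E (position 4) -> position (4-12) mod 26 = 18 -> S
  U (position 20) -> position (20-12) mod 26 = 8 -> I
  E (position 4) -> position (4-12) mod 26 = 18 -> S
Decrypted message: ANALYSIS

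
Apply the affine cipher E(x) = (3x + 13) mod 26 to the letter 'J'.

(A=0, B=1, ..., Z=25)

Step 1: Convert 'J' to number: x = 9.
Step 2: E(9) = (3 * 9 + 13) mod 26 = 40 mod 26 = 14.
Step 3: Convert 14 back to letter: O.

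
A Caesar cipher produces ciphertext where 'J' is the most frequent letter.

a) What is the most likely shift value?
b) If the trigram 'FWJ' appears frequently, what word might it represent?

Step 1: In English, 'E' is the most frequent letter (12.7%).
Step 2: The most frequent ciphertext letter is 'J' (position 9).
Step 3: Shift = (9 - 4) mod 26 = 5.
Step 4: Decrypt 'FWJ' by shifting back 5:
  F -> A
  W -> R
  J -> E
Step 5: 'FWJ' decrypts to 'ARE'.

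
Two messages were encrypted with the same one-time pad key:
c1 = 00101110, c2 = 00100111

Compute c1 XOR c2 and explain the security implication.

Step 1: c1 XOR c2 = (m1 XOR k) XOR (m2 XOR k).
Step 2: By XOR associativity/commutativity: = m1 XOR m2 XOR k XOR k = m1 XOR m2.
Step 3: 00101110 XOR 00100111 = 00001001 = 9.
Step 4: The key cancels out! An attacker learns m1 XOR m2 = 9, revealing the relationship between plaintexts.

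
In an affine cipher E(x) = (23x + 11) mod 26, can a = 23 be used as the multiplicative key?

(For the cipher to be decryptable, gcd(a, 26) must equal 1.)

Step 1: Compute gcd(23, 26).
Step 2: gcd(23, 26) = 1.
Since gcd = 1, 23 is coprime with 26, so it is a valid key.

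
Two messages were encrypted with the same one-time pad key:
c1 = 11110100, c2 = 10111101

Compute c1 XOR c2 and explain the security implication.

Step 1: c1 XOR c2 = (m1 XOR k) XOR (m2 XOR k).
Step 2: By XOR associativity/commutativity: = m1 XOR m2 XOR k XOR k = m1 XOR m2.
Step 3: 11110100 XOR 10111101 = 01001001 = 73.
Step 4: The key cancels out! An attacker learns m1 XOR m2 = 73, revealing the relationship between plaintexts.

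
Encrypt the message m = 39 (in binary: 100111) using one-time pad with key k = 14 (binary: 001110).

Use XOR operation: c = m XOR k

Step 1: Write out the XOR operation bit by bit:
  Message: 100111
  Key:     001110
  XOR:     101001
Step 2: Convert to decimal: 101001 = 41.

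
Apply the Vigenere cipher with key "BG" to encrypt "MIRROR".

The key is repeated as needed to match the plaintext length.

Step 1: Repeat key to match plaintext length:
  Plaintext: MIRROR
  Key:       BGBGBG
Step 2: Encrypt each letter:
  M(12) + B(1) = (12+1) mod 26 = 13 = N
  I(8) + G(6) = (8+6) mod 26 = 14 = O
  R(17) + B(1) = (17+1) mod 26 = 18 = S
  R(17) + G(6) = (17+6) mod 26 = 23 = X
  O(14) + B(1) = (14+1) mod 26 = 15 = P
  R(17) + G(6) = (17+6) mod 26 = 23 = X
Ciphertext: NOSXPX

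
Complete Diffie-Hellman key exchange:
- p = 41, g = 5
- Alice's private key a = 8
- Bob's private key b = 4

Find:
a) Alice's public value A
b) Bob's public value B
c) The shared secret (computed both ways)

Step 1: A = g^a mod p = 5^8 mod 41 = 18.
Step 2: B = g^b mod p = 5^4 mod 41 = 10.
Step 3: Alice computes s = B^a mod p = 10^8 mod 41 = 16.
Step 4: Bob computes s = A^b mod p = 18^4 mod 41 = 16.
Both sides agree: shared secret = 16.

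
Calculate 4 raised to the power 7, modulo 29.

Step 1: Compute 4^7 mod 29 step by step, reducing modulo 29 at each step.
  4^1 mod 29 = 4
  4^2 mod 29 = (4 * 4) mod 29 = 16
  4^3 mod 29 = (16 * 4) mod 29 = 6
  4^4 mod 29 = (6 * 4) mod 29 = 24
  4^5 mod 29 = (24 * 4) mod 29 = 9
  4^6 mod 29 = (9 * 4) mod 29 = 7
  4^7 mod 29 = (7 * 4) mod 29 = 28
Step 2: Result = 28.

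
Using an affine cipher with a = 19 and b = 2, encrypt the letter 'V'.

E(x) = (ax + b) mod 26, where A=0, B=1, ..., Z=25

Step 1: Convert 'V' to number: x = 21.
Step 2: E(21) = (19 * 21 + 2) mod 26 = 401 mod 26 = 11.
Step 3: Convert 11 back to letter: L.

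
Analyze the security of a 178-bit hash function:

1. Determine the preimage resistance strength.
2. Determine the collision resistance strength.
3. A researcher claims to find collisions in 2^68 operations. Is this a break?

Step 1: Preimage resistance requires brute-force of 2^178 operations.
Step 2: Collision resistance (birthday bound) = 2^(178/2) = 2^89.
Step 3: The claimed attack costs 2^68 operations.
Step 4: Since 2^68 < 2^89, the claimed attack beats the generic birthday bound, so collision resistance is broken.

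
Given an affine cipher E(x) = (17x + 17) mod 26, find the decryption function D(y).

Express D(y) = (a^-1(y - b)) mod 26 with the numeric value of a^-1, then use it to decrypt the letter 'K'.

Step 1: Find a^-1, the modular inverse of 17 mod 26.
Step 2: We need 17 * a^-1 = 1 (mod 26).
Step 3: 17 * 23 = 391 = 15 * 26 + 1, so a^-1 = 23.
Step 4: D(y) = 23(y - 17) mod 26.
Step 5: Apply to 'K' (y = 10): D(10) = 23 * (10 - 17) mod 26 = 23 * -7 mod 26 = 21 -> 'V'.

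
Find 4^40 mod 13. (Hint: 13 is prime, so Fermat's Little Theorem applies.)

Step 1: Since 13 is prime, by Fermat's Little Theorem: 4^12 = 1 (mod 13).
Step 2: Reduce exponent: 40 mod 12 = 4.
Step 3: So 4^40 = 4^4 (mod 13).
Step 4: 4^4 mod 13 = 9.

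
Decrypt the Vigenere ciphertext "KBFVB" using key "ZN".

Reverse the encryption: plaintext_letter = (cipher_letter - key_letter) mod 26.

Step 1: Extend key: ZNZNZ
Step 2: Decrypt each letter (c - k) mod 26:
  K(10) - Z(25) = (10-25) mod 26 = 11 = L
  B(1) - N(13) = (1-13) mod 26 = 14 = O
  F(5) - Z(25) = (5-25) mod 26 = 6 = G
  V(21) - N(13) = (21-13) mod 26 = 8 = I
  B(1) - Z(25) = (1-25) mod 26 = 2 = C
Plaintext: LOGIC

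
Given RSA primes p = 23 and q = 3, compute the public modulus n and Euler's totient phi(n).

Step 1: n = p * q = 23 * 3 = 69.
Step 2: phi(n) = (p-1)(q-1) = 22 * 2 = 44.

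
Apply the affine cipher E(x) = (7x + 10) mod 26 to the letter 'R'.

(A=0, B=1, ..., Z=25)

Step 1: Convert 'R' to number: x = 17.
Step 2: E(17) = (7 * 17 + 10) mod 26 = 129 mod 26 = 25.
Step 3: Convert 25 back to letter: Z.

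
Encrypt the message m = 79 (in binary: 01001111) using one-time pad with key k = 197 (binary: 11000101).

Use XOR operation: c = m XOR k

Step 1: Write out the XOR operation bit by bit:
  Message: 01001111
  Key:     11000101
  XOR:     10001010
Step 2: Convert to decimal: 10001010 = 138.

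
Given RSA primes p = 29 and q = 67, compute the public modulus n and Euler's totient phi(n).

Step 1: n = p * q = 29 * 67 = 1943.
Step 2: phi(n) = (p-1)(q-1) = 28 * 66 = 1848.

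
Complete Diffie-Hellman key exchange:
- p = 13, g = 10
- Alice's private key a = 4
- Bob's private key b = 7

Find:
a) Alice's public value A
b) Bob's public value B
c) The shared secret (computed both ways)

Step 1: A = g^a mod p = 10^4 mod 13 = 3.
Step 2: B = g^b mod p = 10^7 mod 13 = 10.
Step 3: Alice computes s = B^a mod p = 10^4 mod 13 = 3.
Step 4: Bob computes s = A^b mod p = 3^7 mod 13 = 3.
Both sides agree: shared secret = 3.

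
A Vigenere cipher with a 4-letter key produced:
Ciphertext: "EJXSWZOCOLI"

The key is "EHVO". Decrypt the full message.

Step 1: Key 'EHVO' has length 4. Extended key: EHVOEHVOEHV
Step 2: Decrypt each position:
  E(4) - E(4) = 0 = A
  J(9) - H(7) = 2 = C
  X(23) - V(21) = 2 = C
  S(18) - O(14) = 4 = E
  W(22) - E(4) = 18 = S
  Z(25) - H(7) = 18 = S
  O(14) - V(21) = 19 = T
  C(2) - O(14) = 14 = O
  O(14) - E(4) = 10 = K
  L(11) - H(7) = 4 = E
  I(8) - V(21) = 13 = N
Plaintext: ACCESSTOKEN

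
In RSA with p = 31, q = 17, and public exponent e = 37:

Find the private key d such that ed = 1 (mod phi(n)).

Step 1: n = 31 * 17 = 527.
Step 2: phi(n) = 30 * 16 = 480.
Step 3: Find d such that 37 * d = 1 (mod 480).
Step 4: d = 37^(-1) mod 480 = 13.
Verification: 37 * 13 = 481 = 1 * 480 + 1.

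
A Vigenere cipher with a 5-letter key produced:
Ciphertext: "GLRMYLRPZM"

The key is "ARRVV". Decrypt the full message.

Step 1: Key 'ARRVV' has length 5. Extended key: ARRVVARRVV
Step 2: Decrypt each position:
  G(6) - A(0) = 6 = G
  L(11) - R(17) = 20 = U
  R(17) - R(17) = 0 = A
  M(12) - V(21) = 17 = R
  Y(24) - V(21) = 3 = D
  L(11) - A(0) = 11 = L
  R(17) - R(17) = 0 = A
  P(15) - R(17) = 24 = Y
  Z(25) - V(21) = 4 = E
  M(12) - V(21) = 17 = R
Plaintext: GUARDLAYER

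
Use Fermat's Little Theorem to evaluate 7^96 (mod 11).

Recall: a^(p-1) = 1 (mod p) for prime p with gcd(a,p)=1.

Step 1: Since 11 is prime, by Fermat's Little Theorem: 7^10 = 1 (mod 11).
Step 2: Reduce exponent: 96 mod 10 = 6.
Step 3: So 7^96 = 7^6 (mod 11).
Step 4: 7^6 mod 11 = 4.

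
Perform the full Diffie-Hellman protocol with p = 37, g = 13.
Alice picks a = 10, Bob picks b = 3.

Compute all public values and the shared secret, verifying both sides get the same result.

Step 1: A = g^a mod p = 13^10 mod 37 = 4.
Step 2: B = g^b mod p = 13^3 mod 37 = 14.
Step 3: Alice computes s = B^a mod p = 14^10 mod 37 = 27.
Step 4: Bob computes s = A^b mod p = 4^3 mod 37 = 27.
Both sides agree: shared secret = 27.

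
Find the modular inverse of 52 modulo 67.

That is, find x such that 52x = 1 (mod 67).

Step 1: We need x such that 52 * x = 1 (mod 67).
Step 2: Using the extended Euclidean algorithm or trial:
  52 * 58 = 3016 = 45 * 67 + 1.
Step 3: Since 3016 mod 67 = 1, the inverse is x = 58.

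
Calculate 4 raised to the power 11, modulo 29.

Step 1: Compute 4^11 mod 29 step by step, reducing modulo 29 at each step.
  4^1 mod 29 = 4
  4^2 mod 29 = (4 * 4) mod 29 = 16
  4^3 mod 29 = (16 * 4) mod 29 = 6
  4^4 mod 29 = (6 * 4) mod 29 = 24
  4^5 mod 29 = (24 * 4) mod 29 = 9
  4^6 mod 29 = (9 * 4) mod 29 = 7
  4^7 mod 29 = (7 * 4) mod 29 = 28
  4^8 mod 29 = (28 * 4) mod 29 = 25
  4^9 mod 29 = (25 * 4) mod 29 = 13
  4^10 mod 29 = (13 * 4) mod 29 = 23
  4^11 mod 29 = (23 * 4) mod 29 = 5
Step 2: Result = 5.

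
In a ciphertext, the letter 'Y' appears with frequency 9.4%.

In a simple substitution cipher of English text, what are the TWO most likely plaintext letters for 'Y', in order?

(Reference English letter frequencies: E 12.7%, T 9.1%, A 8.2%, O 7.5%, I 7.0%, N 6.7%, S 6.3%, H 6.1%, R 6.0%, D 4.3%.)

Step 1: Observed frequency of 'Y' is 9.4%.
Step 2: Compute distances to each reference frequency and sort:
  T (9.1%): difference = 0.3% <-- BEST
  A (8.2%): difference = 1.2% <-- RUNNER-UP
  O (7.5%): difference = 1.9%
  I (7.0%): difference = 2.4%
  N (6.7%): difference = 2.7%
Step 3: Most likely is 'T' (9.1%, diff 0.3%); second most likely is 'A' (8.2%, diff 1.2%).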